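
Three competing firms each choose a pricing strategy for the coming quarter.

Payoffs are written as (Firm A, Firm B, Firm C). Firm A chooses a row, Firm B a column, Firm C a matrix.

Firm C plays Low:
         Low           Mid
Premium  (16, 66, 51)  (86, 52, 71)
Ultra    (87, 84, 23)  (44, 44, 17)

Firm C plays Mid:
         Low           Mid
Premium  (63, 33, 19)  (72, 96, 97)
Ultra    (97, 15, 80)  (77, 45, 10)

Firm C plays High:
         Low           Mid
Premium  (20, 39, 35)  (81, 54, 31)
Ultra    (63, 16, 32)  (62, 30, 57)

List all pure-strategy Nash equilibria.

There is no pure-strategy Nash equilibrium.

Firm A against (Low, Low): payoffs 16, 87 → best response Ultra.
Firm A against (Low, Mid): payoffs 63, 97 → best response Ultra.
Firm A against (Low, High): payoffs 20, 63 → best response Ultra.
Firm A against (Mid, Low): payoffs 86, 44 → best response Premium.
Firm A against (Mid, Mid): payoffs 72, 77 → best response Ultra.
Firm A against (Mid, High): payoffs 81, 62 → best response Premium.
Firm B against (Premium, Low): payoffs 66, 52 → best response Low.
Firm B against (Premium, Mid): payoffs 33, 96 → best response Mid.
Firm B against (Premium, High): payoffs 39, 54 → best response Mid.
Firm B against (Ultra, Low): payoffs 84, 44 → best response Low.
Firm B against (Ultra, Mid): payoffs 15, 45 → best response Mid.
Firm B against (Ultra, High): payoffs 16, 30 → best response Mid.
Firm C against (Premium, Low): payoffs 51, 19, 35 → best response Low.
Firm C against (Premium, Mid): payoffs 71, 97, 31 → best response Mid.
Firm C against (Ultra, Low): payoffs 23, 80, 32 → best response Mid.
Firm C against (Ultra, Mid): payoffs 17, 10, 57 → best response High.
No profile is a mutual best response for all players.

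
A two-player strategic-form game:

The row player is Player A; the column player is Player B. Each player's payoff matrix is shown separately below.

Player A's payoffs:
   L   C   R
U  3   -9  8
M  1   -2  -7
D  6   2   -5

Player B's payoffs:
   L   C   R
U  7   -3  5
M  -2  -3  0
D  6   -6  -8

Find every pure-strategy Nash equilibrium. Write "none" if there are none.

Player A against L: payoffs 3, 1, 6 → best response D.
Player A against C: payoffs -9, -2, 2 → best response D.
Player A against R: payoffs 8, -7, -5 → best response U.
Player B against U: payoffs 7, -3, 5 → best response L.
Player B against M: payoffs -2, -3, 0 → best response R.
Player B against D: payoffs 6, -6, -8 → best response L.
Mutual best responses: (D, L).

(D, L)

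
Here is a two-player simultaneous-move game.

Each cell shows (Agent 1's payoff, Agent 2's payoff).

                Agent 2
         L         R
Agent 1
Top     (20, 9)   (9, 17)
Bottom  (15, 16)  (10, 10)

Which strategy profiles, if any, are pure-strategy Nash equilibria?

Agent 1 against L: payoffs 20, 15 → best response Top.
Agent 1 against R: payoffs 9, 10 → best response Bottom.
Agent 2 against Top: payoffs 9, 17 → best response R.
Agent 2 against Bottom: payoffs 16, 10 → best response L.
No profile is a mutual best response for all players.

There is no pure-strategy Nash equilibrium.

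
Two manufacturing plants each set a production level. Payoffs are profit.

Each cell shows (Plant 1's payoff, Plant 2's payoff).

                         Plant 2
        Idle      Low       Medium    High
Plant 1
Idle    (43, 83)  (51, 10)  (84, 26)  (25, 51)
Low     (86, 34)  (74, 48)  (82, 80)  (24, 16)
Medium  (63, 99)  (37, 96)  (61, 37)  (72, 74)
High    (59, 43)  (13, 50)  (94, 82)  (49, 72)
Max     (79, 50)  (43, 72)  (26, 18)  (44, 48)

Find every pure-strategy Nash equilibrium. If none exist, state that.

For each strategy profile, look for a profitable unilateral deviation.
(Idle, Idle): Plant 1 can switch to Low (43 → 86). Not NE.
(Idle, Low): Plant 1 can switch to Low (51 → 74). Not NE.
(Idle, Medium): Plant 1 can switch to High (84 → 94). Not NE.
(Idle, High): Plant 1 can switch to Medium (25 → 72). Not NE.
(Low, Idle): Plant 2 can switch to Low (34 → 48). Not NE.
(Low, Low): Plant 2 can switch to Medium (48 → 80). Not NE.
(Low, Medium): Plant 1 can switch to Idle (82 → 84). Not NE.
(Low, High): Plant 1 can switch to Idle (24 → 25). Not NE.
(Medium, Idle): Plant 1 can switch to Low (63 → 86). Not NE.
(Medium, Low): Plant 1 can switch to Idle (37 → 51). Not NE.
(Medium, Medium): Plant 1 can switch to Idle (61 → 84). Not NE.
(Medium, High): Plant 2 can switch to Idle (74 → 99). Not NE.
(High, Medium): Plant 1 gets 94, best alternative 84; Plant 2 gets 82, best alternative 72. No profitable deviation — NE.
(The remaining 7 profiles each have a profitable deviation by the same check.)

Pure NE: (High, Medium)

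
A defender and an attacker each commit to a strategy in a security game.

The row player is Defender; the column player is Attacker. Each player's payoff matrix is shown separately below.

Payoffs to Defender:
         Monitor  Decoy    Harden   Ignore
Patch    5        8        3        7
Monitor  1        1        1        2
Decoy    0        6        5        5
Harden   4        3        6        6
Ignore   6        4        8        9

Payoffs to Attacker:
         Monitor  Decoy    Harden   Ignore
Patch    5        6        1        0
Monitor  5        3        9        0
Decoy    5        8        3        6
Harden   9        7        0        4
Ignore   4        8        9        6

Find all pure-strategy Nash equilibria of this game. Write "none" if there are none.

The pure Nash equilibria are (Patch, Decoy), (Ignore, Harden).

Defender against Monitor: payoffs 5, 1, 0, 4, 6 → best response Ignore.
Defender against Decoy: payoffs 8, 1, 6, 3, 4 → best response Patch.
Defender against Harden: payoffs 3, 1, 5, 6, 8 → best response Ignore.
Defender against Ignore: payoffs 7, 2, 5, 6, 9 → best response Ignore.
Attacker against Patch: payoffs 5, 6, 1, 0 → best response Decoy.
Attacker against Monitor: payoffs 5, 3, 9, 0 → best response Harden.
Attacker against Decoy: payoffs 5, 8, 3, 6 → best response Decoy.
Attacker against Harden: payoffs 9, 7, 0, 4 → best response Monitor.
Attacker against Ignore: payoffs 4, 8, 9, 6 → best response Harden.
Mutual best responses: (Patch, Decoy); (Ignore, Harden).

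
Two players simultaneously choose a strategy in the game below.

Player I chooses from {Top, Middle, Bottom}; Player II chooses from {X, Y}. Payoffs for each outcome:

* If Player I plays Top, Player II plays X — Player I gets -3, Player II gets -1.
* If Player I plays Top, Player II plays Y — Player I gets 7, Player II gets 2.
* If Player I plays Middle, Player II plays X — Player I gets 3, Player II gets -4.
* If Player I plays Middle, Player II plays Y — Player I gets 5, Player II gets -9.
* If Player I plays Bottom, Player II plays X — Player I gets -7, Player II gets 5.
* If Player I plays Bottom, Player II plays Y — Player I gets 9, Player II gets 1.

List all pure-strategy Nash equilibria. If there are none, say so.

For each strategy profile, look for a profitable unilateral deviation.
(Top, X): Player I can switch to Middle (-3 → 3). Not NE.
(Top, Y): Player I can switch to Bottom (7 → 9). Not NE.
(Middle, X): Player I gets 3, best alternative -3; Player II gets -4, best alternative -9. No profitable deviation — NE.
(Middle, Y): Player I can switch to Top (5 → 7). Not NE.
(Bottom, X): Player I can switch to Top (-7 → -3). Not NE.
(Bottom, Y): Player II can switch to X (1 → 5). Not NE.

The unique pure-strategy Nash equilibrium is (Middle, X).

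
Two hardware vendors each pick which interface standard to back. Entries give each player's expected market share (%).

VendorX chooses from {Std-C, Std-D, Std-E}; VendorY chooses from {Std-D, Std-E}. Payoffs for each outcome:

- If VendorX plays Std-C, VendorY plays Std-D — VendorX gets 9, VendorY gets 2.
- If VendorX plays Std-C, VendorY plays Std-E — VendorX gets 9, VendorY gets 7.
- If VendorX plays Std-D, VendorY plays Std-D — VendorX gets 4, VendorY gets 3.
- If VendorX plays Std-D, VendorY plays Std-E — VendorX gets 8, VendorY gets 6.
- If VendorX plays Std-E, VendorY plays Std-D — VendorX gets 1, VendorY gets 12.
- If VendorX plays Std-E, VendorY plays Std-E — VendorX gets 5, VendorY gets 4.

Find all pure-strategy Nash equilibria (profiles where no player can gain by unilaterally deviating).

(Std-C, Std-D): VendorY can switch to Std-E (2 → 7). Not NE.
(Std-C, Std-E): VendorX gets 9, best alternative 8; VendorY gets 7, best alternative 2. No profitable deviation — NE.
(Std-D, Std-D): VendorX can switch to Std-C (4 → 9). Not NE.
(Std-D, Std-E): VendorX can switch to Std-C (8 → 9). Not NE.
(Std-E, Std-D): VendorX can switch to Std-C (1 → 9). Not NE.
(Std-E, Std-E): VendorX can switch to Std-C (5 → 9). Not NE.

(Std-C, Std-E)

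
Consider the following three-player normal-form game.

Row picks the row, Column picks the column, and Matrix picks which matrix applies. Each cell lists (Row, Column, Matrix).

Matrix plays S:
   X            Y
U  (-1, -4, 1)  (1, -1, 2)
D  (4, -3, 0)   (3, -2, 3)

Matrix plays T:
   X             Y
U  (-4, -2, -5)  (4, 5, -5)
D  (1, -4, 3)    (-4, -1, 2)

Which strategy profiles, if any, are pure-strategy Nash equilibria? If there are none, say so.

The unique pure-strategy Nash equilibrium is (D, Y, S).

(U, X, S): Row can switch to D (-1 → 4). Not NE.
(U, X, T): Row can switch to D (-4 → 1). Not NE.
(U, Y, S): Row can switch to D (1 → 3). Not NE.
(U, Y, T): Matrix can switch to S (-5 → 2). Not NE.
(D, X, S): Column can switch to Y (-3 → -2). Not NE.
(D, X, T): Column can switch to Y (-4 → -1). Not NE.
(D, Y, S): Row gets 3, best alternative 1; Column gets -2, best alternative -3; Matrix gets 3, best alternative 2. No profitable deviation — NE.
(The remaining 1 profile has a profitable deviation by the same check.)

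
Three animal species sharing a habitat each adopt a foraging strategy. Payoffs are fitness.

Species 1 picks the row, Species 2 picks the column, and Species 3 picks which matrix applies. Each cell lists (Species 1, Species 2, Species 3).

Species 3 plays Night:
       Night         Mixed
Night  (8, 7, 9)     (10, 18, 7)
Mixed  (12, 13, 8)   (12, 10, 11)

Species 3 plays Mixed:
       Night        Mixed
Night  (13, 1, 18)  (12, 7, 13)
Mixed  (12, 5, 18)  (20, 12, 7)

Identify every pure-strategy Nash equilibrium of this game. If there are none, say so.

This game has no pure Nash equilibrium.

For each player, find the best response to each opponent profile; mutual best responses are the pure NE.
Species 1 against (Night, Night): payoffs 8, 12 → best response Mixed.
Species 1 against (Night, Mixed): payoffs 13, 12 → best response Night.
Species 1 against (Mixed, Night): payoffs 10, 12 → best response Mixed.
Species 1 against (Mixed, Mixed): payoffs 12, 20 → best response Mixed.
Species 2 against (Night, Night): payoffs 7, 18 → best response Mixed.
Species 2 against (Night, Mixed): payoffs 1, 7 → best response Mixed.
Species 2 against (Mixed, Night): payoffs 13, 10 → best response Night.
Species 2 against (Mixed, Mixed): payoffs 5, 12 → best response Mixed.
Species 3 against (Night, Night): payoffs 9, 18 → best response Mixed.
Species 3 against (Night, Mixed): payoffs 7, 13 → best response Mixed.
Species 3 against (Mixed, Night): payoffs 8, 18 → best response Mixed.
Species 3 against (Mixed, Mixed): payoffs 11, 7 → best response Night.
No profile is a mutual best response for all players.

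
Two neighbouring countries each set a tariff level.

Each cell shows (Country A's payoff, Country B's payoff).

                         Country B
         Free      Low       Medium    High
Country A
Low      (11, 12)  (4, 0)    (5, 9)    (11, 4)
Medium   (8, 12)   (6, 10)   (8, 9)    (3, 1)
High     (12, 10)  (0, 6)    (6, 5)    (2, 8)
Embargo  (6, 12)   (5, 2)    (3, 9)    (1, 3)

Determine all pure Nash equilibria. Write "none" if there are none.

Pure NE: (High, Free)

Check each profile: it is a Nash equilibrium iff no player can strictly gain by switching unilaterally.
(Low, Free): Country A can switch to High (11 → 12). Not NE.
(Low, Low): Country A can switch to Medium (4 → 6). Not NE.
(Low, Medium): Country A can switch to Medium (5 → 8). Not NE.
(Low, High): Country B can switch to Free (4 → 12). Not NE.
(Medium, Free): Country A can switch to Low (8 → 11). Not NE.
(Medium, Low): Country B can switch to Free (10 → 12). Not NE.
(High, Free): Country A gets 12, best alternative 11; Country B gets 10, best alternative 8. No profitable deviation — NE.
(The remaining 9 profiles each have a profitable deviation by the same check.)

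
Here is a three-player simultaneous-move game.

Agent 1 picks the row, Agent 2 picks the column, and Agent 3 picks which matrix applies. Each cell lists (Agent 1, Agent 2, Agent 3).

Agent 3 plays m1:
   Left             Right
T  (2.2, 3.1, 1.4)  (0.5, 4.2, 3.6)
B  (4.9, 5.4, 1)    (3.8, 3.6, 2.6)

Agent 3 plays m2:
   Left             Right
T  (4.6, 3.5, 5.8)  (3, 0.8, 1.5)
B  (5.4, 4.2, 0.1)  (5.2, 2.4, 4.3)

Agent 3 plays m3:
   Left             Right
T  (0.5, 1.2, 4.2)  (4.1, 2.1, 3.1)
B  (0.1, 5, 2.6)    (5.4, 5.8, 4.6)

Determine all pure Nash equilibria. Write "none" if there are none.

Pure NE: (B, Right, m3)

For each player, find the best response to each opponent profile; mutual best responses are the pure NE.
Agent 1 against (Left, m1): payoffs 2.2, 4.9 → best response B.
Agent 1 against (Left, m2): payoffs 4.6, 5.4 → best response B.
Agent 1 against (Left, m3): payoffs 0.5, 0.1 → best response T.
Agent 1 against (Right, m1): payoffs 0.5, 3.8 → best response B.
Agent 1 against (Right, m2): payoffs 3, 5.2 → best response B.
Agent 1 against (Right, m3): payoffs 4.1, 5.4 → best response B.
Agent 2 against (T, m1): payoffs 3.1, 4.2 → best response Right.
Agent 2 against (T, m2): payoffs 3.5, 0.8 → best response Left.
Agent 2 against (T, m3): payoffs 1.2, 2.1 → best response Right.
Agent 2 against (B, m1): payoffs 5.4, 3.6 → best response Left.
Agent 2 against (B, m2): payoffs 4.2, 2.4 → best response Left.
Agent 2 against (B, m3): payoffs 5, 5.8 → best response Right.
Agent 3 against (T, Left): payoffs 1.4, 5.8, 4.2 → best response m2.
Agent 3 against (T, Right): payoffs 3.6, 1.5, 3.1 → best response m1.
Agent 3 against (B, Left): payoffs 1, 0.1, 2.6 → best response m3.
Agent 3 against (B, Right): payoffs 2.6, 4.3, 4.6 → best response m3.
Mutual best responses: (B, Right, m3).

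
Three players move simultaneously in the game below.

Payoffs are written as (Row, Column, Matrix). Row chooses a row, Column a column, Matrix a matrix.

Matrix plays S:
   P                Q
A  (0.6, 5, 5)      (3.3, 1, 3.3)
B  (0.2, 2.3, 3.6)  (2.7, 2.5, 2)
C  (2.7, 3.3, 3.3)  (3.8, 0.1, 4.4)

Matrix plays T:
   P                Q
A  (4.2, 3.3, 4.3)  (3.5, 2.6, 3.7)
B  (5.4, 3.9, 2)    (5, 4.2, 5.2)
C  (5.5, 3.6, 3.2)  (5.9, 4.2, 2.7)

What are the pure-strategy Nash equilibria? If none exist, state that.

Pure NE: (C, P, S)

(A, P, S): Row can switch to C (0.6 → 2.7). Not NE.
(A, P, T): Row can switch to B (4.2 → 5.4). Not NE.
(A, Q, S): Row can switch to C (3.3 → 3.8). Not NE.
(A, Q, T): Row can switch to B (3.5 → 5). Not NE.
(B, P, S): Row can switch to A (0.2 → 0.6). Not NE.
(B, P, T): Row can switch to C (5.4 → 5.5). Not NE.
(C, P, S): Row gets 2.7, best alternative 0.6; Column gets 3.3, best alternative 0.1; Matrix gets 3.3, best alternative 3.2. No profitable deviation — NE.
(The remaining 5 profiles each have a profitable deviation by the same check.)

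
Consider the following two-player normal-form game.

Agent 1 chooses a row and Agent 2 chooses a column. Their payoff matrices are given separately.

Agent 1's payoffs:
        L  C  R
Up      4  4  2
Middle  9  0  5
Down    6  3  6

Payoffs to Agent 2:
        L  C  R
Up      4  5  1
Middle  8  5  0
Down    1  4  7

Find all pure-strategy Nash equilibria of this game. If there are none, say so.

The pure Nash equilibria are (Up, C) and (Middle, L) and (Down, R).

(Up, L): Agent 1 can switch to Middle (4 → 9). Not NE.
(Up, C): Agent 1 gets 4, best alternative 3; Agent 2 gets 5, best alternative 4. No profitable deviation — NE.
(Up, R): Agent 1 can switch to Middle (2 → 5). Not NE.
(Middle, L): Agent 1 gets 9, best alternative 6; Agent 2 gets 8, best alternative 5. No profitable deviation — NE.
(Middle, C): Agent 1 can switch to Up (0 → 4). Not NE.
(Middle, R): Agent 1 can switch to Down (5 → 6). Not NE.
(Down, L): Agent 1 can switch to Middle (6 → 9). Not NE.
(Down, C): Agent 1 can switch to Up (3 → 4). Not NE.
(Down, R): Agent 1 gets 6, best alternative 5; Agent 2 gets 7, best alternative 4. No profitable deviation — NE.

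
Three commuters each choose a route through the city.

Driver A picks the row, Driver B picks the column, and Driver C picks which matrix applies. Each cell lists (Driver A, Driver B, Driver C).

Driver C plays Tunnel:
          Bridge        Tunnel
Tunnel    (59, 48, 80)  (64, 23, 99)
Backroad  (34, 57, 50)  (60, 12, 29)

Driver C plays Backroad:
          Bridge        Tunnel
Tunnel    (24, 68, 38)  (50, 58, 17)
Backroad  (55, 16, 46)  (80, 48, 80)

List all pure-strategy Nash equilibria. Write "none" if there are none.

Driver A against (Bridge, Tunnel): payoffs 59, 34 → best response Tunnel.
Driver A against (Bridge, Backroad): payoffs 24, 55 → best response Backroad.
Driver A against (Tunnel, Tunnel): payoffs 64, 60 → best response Tunnel.
Driver A against (Tunnel, Backroad): payoffs 50, 80 → best response Backroad.
Driver B against (Tunnel, Tunnel): payoffs 48, 23 → best response Bridge.
Driver B against (Tunnel, Backroad): payoffs 68, 58 → best response Bridge.
Driver B against (Backroad, Tunnel): payoffs 57, 12 → best response Bridge.
Driver B against (Backroad, Backroad): payoffs 16, 48 → best response Tunnel.
Driver C against (Tunnel, Bridge): payoffs 80, 38 → best response Tunnel.
Driver C against (Tunnel, Tunnel): payoffs 99, 17 → best response Tunnel.
Driver C against (Backroad, Bridge): payoffs 50, 46 → best response Tunnel.
Driver C against (Backroad, Tunnel): payoffs 29, 80 → best response Backroad.
Mutual best responses: (Tunnel, Bridge, Tunnel); (Backroad, Tunnel, Backroad).

(Tunnel, Bridge, Tunnel); (Backroad, Tunnel, Backroad)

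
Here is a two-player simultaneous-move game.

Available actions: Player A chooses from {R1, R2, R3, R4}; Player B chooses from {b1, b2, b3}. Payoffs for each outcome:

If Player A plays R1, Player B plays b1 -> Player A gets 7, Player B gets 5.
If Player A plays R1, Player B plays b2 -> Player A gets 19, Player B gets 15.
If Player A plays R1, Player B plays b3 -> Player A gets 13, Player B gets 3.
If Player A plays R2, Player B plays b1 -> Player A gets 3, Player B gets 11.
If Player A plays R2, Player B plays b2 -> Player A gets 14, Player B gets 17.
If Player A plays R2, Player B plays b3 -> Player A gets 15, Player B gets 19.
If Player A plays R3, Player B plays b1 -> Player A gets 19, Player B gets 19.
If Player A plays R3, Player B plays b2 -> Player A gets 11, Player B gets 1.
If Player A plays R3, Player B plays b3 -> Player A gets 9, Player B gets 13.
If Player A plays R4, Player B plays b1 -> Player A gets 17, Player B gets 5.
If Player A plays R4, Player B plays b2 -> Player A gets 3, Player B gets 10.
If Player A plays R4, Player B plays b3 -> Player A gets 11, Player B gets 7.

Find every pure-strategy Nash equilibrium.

The pure Nash equilibria are (R1, b2), (R2, b3), (R3, b1).

(R1, b1): Player A can switch to R3 (7 → 19). Not NE.
(R1, b2): Player A gets 19, best alternative 14; Player B gets 15, best alternative 5. No profitable deviation — NE.
(R1, b3): Player A can switch to R2 (13 → 15). Not NE.
(R2, b1): Player A can switch to R1 (3 → 7). Not NE.
(R2, b2): Player A can switch to R1 (14 → 19). Not NE.
(R2, b3): Player A gets 15, best alternative 13; Player B gets 19, best alternative 17. No profitable deviation — NE.
(R3, b1): Player A gets 19, best alternative 17; Player B gets 19, best alternative 13. No profitable deviation — NE.
(R3, b2): Player A can switch to R1 (11 → 19). Not NE.
(R3, b3): Player A can switch to R1 (9 → 13). Not NE.
(R4, b1): Player A can switch to R3 (17 → 19). Not NE.
(R4, b2): Player A can switch to R1 (3 → 19). Not NE.
(R4, b3): Player A can switch to R1 (11 → 13). Not NE.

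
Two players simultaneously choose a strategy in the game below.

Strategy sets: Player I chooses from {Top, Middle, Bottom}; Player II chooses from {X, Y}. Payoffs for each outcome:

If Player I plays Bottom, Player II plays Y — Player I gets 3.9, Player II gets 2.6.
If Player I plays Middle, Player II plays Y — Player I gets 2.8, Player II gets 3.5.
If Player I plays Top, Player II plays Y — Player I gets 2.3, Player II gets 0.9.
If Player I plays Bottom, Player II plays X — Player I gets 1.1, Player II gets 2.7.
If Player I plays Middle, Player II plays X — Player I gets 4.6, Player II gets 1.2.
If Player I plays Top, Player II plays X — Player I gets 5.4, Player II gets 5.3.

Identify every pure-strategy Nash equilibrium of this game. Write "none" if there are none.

The unique pure-strategy Nash equilibrium is (Top, X).

(Top, X): Player I gets 5.4, best alternative 4.6; Player II gets 5.3, best alternative 0.9. No profitable deviation — NE.
(Top, Y): Player I can switch to Middle (2.3 → 2.8). Not NE.
(Middle, X): Player I can switch to Top (4.6 → 5.4). Not NE.
(Middle, Y): Player I can switch to Bottom (2.8 → 3.9). Not NE.
(Bottom, X): Player I can switch to Top (1.1 → 5.4). Not NE.
(Bottom, Y): Player II can switch to X (2.6 → 2.7). Not NE.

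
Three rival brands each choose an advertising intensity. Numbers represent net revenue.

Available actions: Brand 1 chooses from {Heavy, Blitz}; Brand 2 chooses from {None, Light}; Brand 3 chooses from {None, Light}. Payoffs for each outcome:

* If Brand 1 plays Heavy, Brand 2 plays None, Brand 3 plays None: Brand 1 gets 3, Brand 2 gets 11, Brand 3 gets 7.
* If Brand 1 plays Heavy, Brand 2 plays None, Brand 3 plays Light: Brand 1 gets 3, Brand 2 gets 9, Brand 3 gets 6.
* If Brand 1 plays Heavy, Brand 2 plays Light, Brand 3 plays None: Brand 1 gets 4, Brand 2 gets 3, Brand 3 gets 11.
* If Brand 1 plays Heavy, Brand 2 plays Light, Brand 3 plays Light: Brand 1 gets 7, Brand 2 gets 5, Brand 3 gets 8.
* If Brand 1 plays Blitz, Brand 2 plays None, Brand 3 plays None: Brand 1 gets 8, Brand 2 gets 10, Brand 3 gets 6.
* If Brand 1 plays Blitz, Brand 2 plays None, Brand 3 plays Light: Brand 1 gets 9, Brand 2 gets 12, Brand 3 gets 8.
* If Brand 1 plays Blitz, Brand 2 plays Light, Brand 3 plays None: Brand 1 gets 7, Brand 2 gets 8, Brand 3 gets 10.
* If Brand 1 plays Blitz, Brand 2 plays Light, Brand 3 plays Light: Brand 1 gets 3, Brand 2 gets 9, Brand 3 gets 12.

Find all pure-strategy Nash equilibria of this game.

Check each profile: it is a Nash equilibrium iff no player can strictly gain by switching unilaterally.
(Heavy, None, None): Brand 1 can switch to Blitz (3 → 8). Not NE.
(Heavy, None, Light): Brand 1 can switch to Blitz (3 → 9). Not NE.
(Heavy, Light, None): Brand 1 can switch to Blitz (4 → 7). Not NE.
(Heavy, Light, Light): Brand 2 can switch to None (5 → 9). Not NE.
(Blitz, None, None): Brand 3 can switch to Light (6 → 8). Not NE.
(Blitz, None, Light): Brand 1 gets 9, best alternative 3; Brand 2 gets 12, best alternative 9; Brand 3 gets 8, best alternative 6. No profitable deviation — NE.
(Blitz, Light, None): Brand 2 can switch to None (8 → 10). Not NE.
(The remaining 1 profile has a profitable deviation by the same check.)

The unique pure-strategy Nash equilibrium is (Blitz, None, Light).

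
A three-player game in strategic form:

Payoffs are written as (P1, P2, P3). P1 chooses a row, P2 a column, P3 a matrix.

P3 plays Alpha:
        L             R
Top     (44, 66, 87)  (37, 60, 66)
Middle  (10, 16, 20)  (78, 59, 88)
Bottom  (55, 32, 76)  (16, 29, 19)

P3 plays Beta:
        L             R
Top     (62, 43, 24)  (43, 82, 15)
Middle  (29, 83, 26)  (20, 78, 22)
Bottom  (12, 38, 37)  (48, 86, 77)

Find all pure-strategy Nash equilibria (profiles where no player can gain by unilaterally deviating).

(Middle, R, Alpha); (Bottom, L, Alpha); (Bottom, R, Beta)

Mark each player's best response to every combination of opponents' strategies; a profile where every player is best-responding is a pure Nash equilibrium.
P1 against (L, Alpha): payoffs 44, 10, 55 → best response Bottom.
P1 against (L, Beta): payoffs 62, 29, 12 → best response Top.
P1 against (R, Alpha): payoffs 37, 78, 16 → best response Middle.
P1 against (R, Beta): payoffs 43, 20, 48 → best response Bottom.
P2 against (Top, Alpha): payoffs 66, 60 → best response L.
P2 against (Top, Beta): payoffs 43, 82 → best response R.
P2 against (Middle, Alpha): payoffs 16, 59 → best response R.
P2 against (Middle, Beta): payoffs 83, 78 → best response L.
P2 against (Bottom, Alpha): payoffs 32, 29 → best response L.
P2 against (Bottom, Beta): payoffs 38, 86 → best response R.
P3 against (Top, L): payoffs 87, 24 → best response Alpha.
P3 against (Top, R): payoffs 66, 15 → best response Alpha.
P3 against (Middle, L): payoffs 20, 26 → best response Beta.
P3 against (Middle, R): payoffs 88, 22 → best response Alpha.
P3 against (Bottom, L): payoffs 76, 37 → best response Alpha.
P3 against (Bottom, R): payoffs 19, 77 → best response Beta.
Mutual best responses: (Middle, R, Alpha); (Bottom, L, Alpha); (Bottom, R, Beta).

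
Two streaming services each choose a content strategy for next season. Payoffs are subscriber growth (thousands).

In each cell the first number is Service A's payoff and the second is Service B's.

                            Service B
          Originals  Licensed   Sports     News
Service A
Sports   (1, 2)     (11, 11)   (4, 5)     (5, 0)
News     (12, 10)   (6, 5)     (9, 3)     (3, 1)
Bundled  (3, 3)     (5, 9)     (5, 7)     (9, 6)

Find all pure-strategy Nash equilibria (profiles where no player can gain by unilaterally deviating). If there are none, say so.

(Sports, Originals): Service A can switch to News (1 → 12). Not NE.
(Sports, Licensed): Service A gets 11, best alternative 6; Service B gets 11, best alternative 5. No profitable deviation — NE.
(Sports, Sports): Service A can switch to News (4 → 9). Not NE.
(Sports, News): Service A can switch to Bundled (5 → 9). Not NE.
(News, Originals): Service A gets 12, best alternative 3; Service B gets 10, best alternative 5. No profitable deviation — NE.
(News, Licensed): Service A can switch to Sports (6 → 11). Not NE.
(News, Sports): Service B can switch to Originals (3 → 10). Not NE.
(News, News): Service A can switch to Sports (3 → 5). Not NE.
(Bundled, Originals): Service A can switch to News (3 → 12). Not NE.
(Bundled, Licensed): Service A can switch to Sports (5 → 11). Not NE.
(Bundled, Sports): Service A can switch to News (5 → 9). Not NE.
(Bundled, News): Service B can switch to Licensed (6 → 9). Not NE.

The pure Nash equilibria are (Sports, Licensed), (News, Originals).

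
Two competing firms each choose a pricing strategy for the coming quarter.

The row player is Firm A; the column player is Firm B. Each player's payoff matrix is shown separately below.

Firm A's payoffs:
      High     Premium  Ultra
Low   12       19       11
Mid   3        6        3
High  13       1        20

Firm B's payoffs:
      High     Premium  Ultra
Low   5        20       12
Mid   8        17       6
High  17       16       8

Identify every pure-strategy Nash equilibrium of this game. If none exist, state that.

Pure-strategy Nash equilibria: (Low, Premium); (High, High)

Check each profile: it is a Nash equilibrium iff no player can strictly gain by switching unilaterally.
(Low, High): Firm A can switch to High (12 → 13). Not NE.
(Low, Premium): Firm A gets 19, best alternative 6; Firm B gets 20, best alternative 12. No profitable deviation — NE.
(Low, Ultra): Firm A can switch to High (11 → 20). Not NE.
(Mid, High): Firm A can switch to Low (3 → 12). Not NE.
(Mid, Premium): Firm A can switch to Low (6 → 19). Not NE.
(Mid, Ultra): Firm A can switch to Low (3 → 11). Not NE.
(High, High): Firm A gets 13, best alternative 12; Firm B gets 17, best alternative 16. No profitable deviation — NE.
(High, Premium): Firm A can switch to Low (1 → 19). Not NE.
(High, Ultra): Firm B can switch to High (8 → 17). Not NE.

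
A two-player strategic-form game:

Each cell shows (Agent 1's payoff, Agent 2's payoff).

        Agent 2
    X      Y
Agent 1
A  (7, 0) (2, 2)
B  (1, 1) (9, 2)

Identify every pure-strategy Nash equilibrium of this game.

(B, Y)

Agent 1 against X: payoffs 7, 1 → best response A.
Agent 1 against Y: payoffs 2, 9 → best response B.
Agent 2 against A: payoffs 0, 2 → best response Y.
Agent 2 against B: payoffs 1, 2 → best response Y.
Mutual best responses: (B, Y).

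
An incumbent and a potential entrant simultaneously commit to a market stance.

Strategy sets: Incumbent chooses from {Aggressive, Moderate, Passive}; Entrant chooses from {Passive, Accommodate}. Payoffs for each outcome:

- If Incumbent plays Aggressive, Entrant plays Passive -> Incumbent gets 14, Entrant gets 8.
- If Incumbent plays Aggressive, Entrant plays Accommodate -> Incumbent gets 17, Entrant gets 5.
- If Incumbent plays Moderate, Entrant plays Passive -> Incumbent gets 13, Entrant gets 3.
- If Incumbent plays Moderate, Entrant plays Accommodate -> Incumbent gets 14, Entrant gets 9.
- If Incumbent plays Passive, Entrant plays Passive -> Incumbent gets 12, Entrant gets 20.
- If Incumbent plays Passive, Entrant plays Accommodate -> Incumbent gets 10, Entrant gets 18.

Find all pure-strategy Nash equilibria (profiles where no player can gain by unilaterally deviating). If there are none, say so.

The unique pure-strategy Nash equilibrium is (Aggressive, Passive).

Incumbent against Passive: payoffs 14, 13, 12 → best response Aggressive.
Incumbent against Accommodate: payoffs 17, 14, 10 → best response Aggressive.
Entrant against Aggressive: payoffs 8, 5 → best response Passive.
Entrant against Moderate: payoffs 3, 9 → best response Accommodate.
Entrant against Passive: payoffs 20, 18 → best response Passive.
Mutual best responses: (Aggressive, Passive).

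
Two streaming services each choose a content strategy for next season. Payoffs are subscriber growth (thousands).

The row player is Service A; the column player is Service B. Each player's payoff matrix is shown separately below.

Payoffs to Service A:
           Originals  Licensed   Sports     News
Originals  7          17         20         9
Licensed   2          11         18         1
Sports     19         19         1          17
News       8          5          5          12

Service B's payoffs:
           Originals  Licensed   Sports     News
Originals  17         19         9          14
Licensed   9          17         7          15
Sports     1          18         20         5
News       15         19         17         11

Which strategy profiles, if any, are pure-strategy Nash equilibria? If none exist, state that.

Mark each player's best response to every combination of opponents' strategies; a profile where every player is best-responding is a pure Nash equilibrium.
Service A against Originals: payoffs 7, 2, 19, 8 → best response Sports.
Service A against Licensed: payoffs 17, 11, 19, 5 → best response Sports.
Service A against Sports: payoffs 20, 18, 1, 5 → best response Originals.
Service A against News: payoffs 9, 1, 17, 12 → best response Sports.
Service B against Originals: payoffs 17, 19, 9, 14 → best response Licensed.
Service B against Licensed: payoffs 9, 17, 7, 15 → best response Licensed.
Service B against Sports: payoffs 1, 18, 20, 5 → best response Sports.
Service B against News: payoffs 15, 19, 17, 11 → best response Licensed.
No profile is a mutual best response for all players.

This game has no pure Nash equilibrium.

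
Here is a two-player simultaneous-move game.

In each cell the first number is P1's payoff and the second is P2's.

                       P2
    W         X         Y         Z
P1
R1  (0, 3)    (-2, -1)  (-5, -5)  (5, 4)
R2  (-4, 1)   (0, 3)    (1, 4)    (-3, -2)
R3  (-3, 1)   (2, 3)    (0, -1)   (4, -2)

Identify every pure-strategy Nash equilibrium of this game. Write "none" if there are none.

The pure Nash equilibria are (R1, Z), (R2, Y), (R3, X).

For each player, find the best response to each opponent profile; mutual best responses are the pure NE.
P1 against W: payoffs 0, -4, -3 → best response R1.
P1 against X: payoffs -2, 0, 2 → best response R3.
P1 against Y: payoffs -5, 1, 0 → best response R2.
P1 against Z: payoffs 5, -3, 4 → best response R1.
P2 against R1: payoffs 3, -1, -5, 4 → best response Z.
P2 against R2: payoffs 1, 3, 4, -2 → best response Y.
P2 against R3: payoffs 1, 3, -1, -2 → best response X.
Mutual best responses: (R1, Z); (R2, Y); (R3, X).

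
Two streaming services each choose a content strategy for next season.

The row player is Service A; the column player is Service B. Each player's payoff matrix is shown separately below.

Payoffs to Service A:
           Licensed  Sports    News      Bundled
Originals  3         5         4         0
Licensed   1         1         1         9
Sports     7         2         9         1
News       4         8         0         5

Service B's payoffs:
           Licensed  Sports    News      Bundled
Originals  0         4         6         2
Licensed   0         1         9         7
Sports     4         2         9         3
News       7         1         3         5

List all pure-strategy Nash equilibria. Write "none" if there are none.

(Originals, Licensed): Service A can switch to Sports (3 → 7). Not NE.
(Originals, Sports): Service A can switch to News (5 → 8). Not NE.
(Originals, News): Service A can switch to Sports (4 → 9). Not NE.
(Originals, Bundled): Service A can switch to Licensed (0 → 9). Not NE.
(Licensed, Licensed): Service A can switch to Originals (1 → 3). Not NE.
(Licensed, Sports): Service A can switch to Originals (1 → 5). Not NE.
(Licensed, News): Service A can switch to Originals (1 → 4). Not NE.
(Licensed, Bundled): Service B can switch to News (7 → 9). Not NE.
(Sports, Licensed): Service B can switch to News (4 → 9). Not NE.
(Sports, Sports): Service A can switch to Originals (2 → 5). Not NE.
(Sports, News): Service A gets 9, best alternative 4; Service B gets 9, best alternative 4. No profitable deviation — NE.
(The remaining 5 profiles each have a profitable deviation by the same check.)

(Sports, News)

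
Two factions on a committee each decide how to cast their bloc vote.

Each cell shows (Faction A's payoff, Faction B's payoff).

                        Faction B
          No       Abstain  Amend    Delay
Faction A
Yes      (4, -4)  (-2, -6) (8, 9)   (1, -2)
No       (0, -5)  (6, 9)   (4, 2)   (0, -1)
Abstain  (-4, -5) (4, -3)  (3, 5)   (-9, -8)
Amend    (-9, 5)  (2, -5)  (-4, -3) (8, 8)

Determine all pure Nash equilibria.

Faction A against No: payoffs 4, 0, -4, -9 → best response Yes.
Faction A against Abstain: payoffs -2, 6, 4, 2 → best response No.
Faction A against Amend: payoffs 8, 4, 3, -4 → best response Yes.
Faction A against Delay: payoffs 1, 0, -9, 8 → best response Amend.
Faction B against Yes: payoffs -4, -6, 9, -2 → best response Amend.
Faction B against No: payoffs -5, 9, 2, -1 → best response Abstain.
Faction B against Abstain: payoffs -5, -3, 5, -8 → best response Amend.
Faction B against Amend: payoffs 5, -5, -3, 8 → best response Delay.
Mutual best responses: (Yes, Amend); (No, Abstain); (Amend, Delay).

Pure-strategy Nash equilibria: (Yes, Amend); (No, Abstain); (Amend, Delay)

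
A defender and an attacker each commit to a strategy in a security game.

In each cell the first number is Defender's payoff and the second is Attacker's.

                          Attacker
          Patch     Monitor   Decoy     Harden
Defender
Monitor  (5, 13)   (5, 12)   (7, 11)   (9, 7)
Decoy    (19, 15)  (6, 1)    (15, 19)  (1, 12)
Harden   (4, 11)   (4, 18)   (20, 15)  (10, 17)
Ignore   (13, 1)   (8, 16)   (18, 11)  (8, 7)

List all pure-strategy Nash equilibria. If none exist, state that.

(Ignore, Monitor)

Defender against Patch: payoffs 5, 19, 4, 13 → best response Decoy.
Defender against Monitor: payoffs 5, 6, 4, 8 → best response Ignore.
Defender against Decoy: payoffs 7, 15, 20, 18 → best response Harden.
Defender against Harden: payoffs 9, 1, 10, 8 → best response Harden.
Attacker against Monitor: payoffs 13, 12, 11, 7 → best response Patch.
Attacker against Decoy: payoffs 15, 1, 19, 12 → best response Decoy.
Attacker against Harden: payoffs 11, 18, 15, 17 → best response Monitor.
Attacker against Ignore: payoffs 1, 16, 11, 7 → best response Monitor.
Mutual best responses: (Ignore, Monitor).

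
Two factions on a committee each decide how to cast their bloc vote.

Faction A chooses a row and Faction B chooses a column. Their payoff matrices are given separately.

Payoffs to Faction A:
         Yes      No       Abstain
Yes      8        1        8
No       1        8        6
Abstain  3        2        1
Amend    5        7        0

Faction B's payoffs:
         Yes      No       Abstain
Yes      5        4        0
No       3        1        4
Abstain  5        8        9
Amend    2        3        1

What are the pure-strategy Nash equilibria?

(Yes, Yes): Faction A gets 8, best alternative 5; Faction B gets 5, best alternative 4. No profitable deviation — NE.
(Yes, No): Faction A can switch to No (1 → 8). Not NE.
(Yes, Abstain): Faction B can switch to Yes (0 → 5). Not NE.
(No, Yes): Faction A can switch to Yes (1 → 8). Not NE.
(No, No): Faction B can switch to Yes (1 → 3). Not NE.
(No, Abstain): Faction A can switch to Yes (6 → 8). Not NE.
(Abstain, Yes): Faction A can switch to Yes (3 → 8). Not NE.
(Abstain, No): Faction A can switch to No (2 → 8). Not NE.
(Abstain, Abstain): Faction A can switch to Yes (1 → 8). Not NE.
(The remaining 3 profiles each have a profitable deviation by the same check.)

(Yes, Yes)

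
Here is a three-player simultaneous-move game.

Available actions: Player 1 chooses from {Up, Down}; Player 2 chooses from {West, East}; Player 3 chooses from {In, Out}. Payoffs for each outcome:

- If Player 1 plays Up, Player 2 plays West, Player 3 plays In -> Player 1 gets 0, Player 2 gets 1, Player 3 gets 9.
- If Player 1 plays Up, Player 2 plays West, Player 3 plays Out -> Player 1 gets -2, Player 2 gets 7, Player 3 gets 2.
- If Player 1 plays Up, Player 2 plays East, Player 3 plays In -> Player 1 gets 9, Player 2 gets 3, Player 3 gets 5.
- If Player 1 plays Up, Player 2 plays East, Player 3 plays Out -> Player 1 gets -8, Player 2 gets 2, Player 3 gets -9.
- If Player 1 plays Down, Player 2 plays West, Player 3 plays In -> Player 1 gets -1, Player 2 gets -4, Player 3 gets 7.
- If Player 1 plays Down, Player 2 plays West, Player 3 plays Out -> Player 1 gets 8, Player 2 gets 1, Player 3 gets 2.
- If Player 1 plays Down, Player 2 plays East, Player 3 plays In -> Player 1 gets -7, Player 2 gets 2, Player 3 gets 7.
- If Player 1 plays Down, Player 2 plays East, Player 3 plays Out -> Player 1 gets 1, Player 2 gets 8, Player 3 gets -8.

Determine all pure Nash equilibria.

(Up, West, In): Player 2 can switch to East (1 → 3). Not NE.
(Up, West, Out): Player 1 can switch to Down (-2 → 8). Not NE.
(Up, East, In): Player 1 gets 9, best alternative -7; Player 2 gets 3, best alternative 1; Player 3 gets 5, best alternative -9. No profitable deviation — NE.
(Up, East, Out): Player 1 can switch to Down (-8 → 1). Not NE.
(Down, West, In): Player 1 can switch to Up (-1 → 0). Not NE.
(Down, West, Out): Player 2 can switch to East (1 → 8). Not NE.
(Down, East, In): Player 1 can switch to Up (-7 → 9). Not NE.
(The remaining 1 profile has a profitable deviation by the same check.)

(Up, East, In)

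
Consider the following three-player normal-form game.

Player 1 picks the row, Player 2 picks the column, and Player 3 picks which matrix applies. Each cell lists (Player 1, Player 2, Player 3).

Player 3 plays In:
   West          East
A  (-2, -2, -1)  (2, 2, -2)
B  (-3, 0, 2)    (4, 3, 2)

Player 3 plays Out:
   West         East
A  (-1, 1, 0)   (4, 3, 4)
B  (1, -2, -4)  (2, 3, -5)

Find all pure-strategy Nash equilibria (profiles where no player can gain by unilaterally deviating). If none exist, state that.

(A, West, In): Player 2 can switch to East (-2 → 2). Not NE.
(A, West, Out): Player 1 can switch to B (-1 → 1). Not NE.
(A, East, In): Player 1 can switch to B (2 → 4). Not NE.
(A, East, Out): Player 1 gets 4, best alternative 2; Player 2 gets 3, best alternative 1; Player 3 gets 4, best alternative -2. No profitable deviation — NE.
(B, West, In): Player 1 can switch to A (-3 → -2). Not NE.
(B, West, Out): Player 2 can switch to East (-2 → 3). Not NE.
(B, East, In): Player 1 gets 4, best alternative 2; Player 2 gets 3, best alternative 0; Player 3 gets 2, best alternative -5. No profitable deviation — NE.
(B, East, Out): Player 1 can switch to A (2 → 4). Not NE.

The pure Nash equilibria are (A, East, Out) and (B, East, In).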